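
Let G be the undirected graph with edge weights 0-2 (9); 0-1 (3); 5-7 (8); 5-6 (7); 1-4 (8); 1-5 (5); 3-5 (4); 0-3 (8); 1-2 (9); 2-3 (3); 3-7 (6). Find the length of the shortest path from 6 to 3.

11

Some routes from 6 to 3:
6 → 5 → 7 → 3: 7 + 8 + 6 = 21
6 → 5 → 1 → 0 → 3: 7 + 5 + 3 + 8 = 23
6 → 5 → 3: 7 + 4 = 11
6 → 5 → 1 → 2 → 3: 7 + 5 + 9 + 3 = 24
Shortest: 11.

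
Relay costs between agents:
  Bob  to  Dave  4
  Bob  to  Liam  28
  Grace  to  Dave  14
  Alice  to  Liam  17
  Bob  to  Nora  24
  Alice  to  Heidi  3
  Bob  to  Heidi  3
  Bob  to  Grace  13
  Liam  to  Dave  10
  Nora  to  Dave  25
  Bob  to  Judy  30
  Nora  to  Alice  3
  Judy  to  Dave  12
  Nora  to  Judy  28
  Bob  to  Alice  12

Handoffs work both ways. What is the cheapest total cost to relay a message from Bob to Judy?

16

Comparing a few candidate routes:
Bob → Dave → Judy: 4 + 12 = 16
Bob → Grace → Dave → Judy: 13 + 14 + 12 = 39
Bob → Judy: 30
Bob → Heidi → Alice → Nora → Judy: 3 + 3 + 3 + 28 = 37
Best route has total 16.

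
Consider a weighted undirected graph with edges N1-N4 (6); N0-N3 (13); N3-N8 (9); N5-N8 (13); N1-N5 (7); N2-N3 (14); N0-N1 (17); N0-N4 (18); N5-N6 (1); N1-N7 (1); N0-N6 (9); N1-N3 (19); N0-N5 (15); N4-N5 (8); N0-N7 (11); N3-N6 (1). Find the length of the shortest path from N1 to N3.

Comparing a few candidate routes:
N1-N3: 19
N1-N5-N6-N3: 7 + 1 + 1 = 9
N1-N7-N0-N3: 1 + 11 + 13 = 25
N1-N7-N0-N6-N3: 1 + 11 + 9 + 1 = 22
N1-N0-N6-N3: 17 + 9 + 1 = 27
N1-N4-N5-N6-N3: 6 + 8 + 1 + 1 = 16
Best route has total 9.

9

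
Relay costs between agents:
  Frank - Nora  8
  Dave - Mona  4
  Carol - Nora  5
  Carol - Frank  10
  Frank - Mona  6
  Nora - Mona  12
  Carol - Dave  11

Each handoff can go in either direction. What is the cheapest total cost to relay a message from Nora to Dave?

16

Some routes from Nora to Dave:
Nora → Carol → Frank → Mona → Dave: 5 + 10 + 6 + 4 = 25
Nora → Frank → Mona → Dave: 8 + 6 + 4 = 18
Nora → Frank → Carol → Dave: 8 + 10 + 11 = 29
Nora → Carol → Dave: 5 + 11 = 16
Nora → Mona → Dave: 12 + 4 = 16
Best route has total 16.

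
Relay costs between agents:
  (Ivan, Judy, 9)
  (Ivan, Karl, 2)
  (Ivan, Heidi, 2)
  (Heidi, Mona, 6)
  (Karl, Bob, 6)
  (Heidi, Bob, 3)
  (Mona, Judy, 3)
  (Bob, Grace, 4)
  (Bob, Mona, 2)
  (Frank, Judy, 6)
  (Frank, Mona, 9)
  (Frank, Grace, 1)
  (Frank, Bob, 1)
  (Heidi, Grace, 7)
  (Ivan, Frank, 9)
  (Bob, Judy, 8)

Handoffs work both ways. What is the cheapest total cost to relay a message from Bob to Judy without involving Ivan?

Comparing a few candidate routes:
Bob → Judy: 8
Bob → Frank → Judy: 1 + 6 = 7
Bob → Mona → Judy: 2 + 3 = 5
Best route has total 5.

5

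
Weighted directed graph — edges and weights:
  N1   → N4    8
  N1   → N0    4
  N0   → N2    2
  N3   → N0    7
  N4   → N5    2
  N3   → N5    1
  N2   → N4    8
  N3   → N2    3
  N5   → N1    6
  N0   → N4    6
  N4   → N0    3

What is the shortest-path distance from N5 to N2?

12

Candidate routes:
N5-N1-N0-N2: 6 + 4 + 2 = 12
N5-N1-N4-N0-N2: 6 + 8 + 3 + 2 = 19
Best route has total 12.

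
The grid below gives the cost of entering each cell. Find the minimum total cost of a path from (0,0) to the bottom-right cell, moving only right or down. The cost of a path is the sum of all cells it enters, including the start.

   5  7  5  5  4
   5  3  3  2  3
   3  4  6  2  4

24

Best path: [0,0] -> [1,0] -> [1,1] -> [1,2] -> [1,3] -> [2,3] -> [2,4]
Cost: 5 + 5 + 3 + 3 + 2 + 2 + 4 = 24
(Top row then right column would cost 33.)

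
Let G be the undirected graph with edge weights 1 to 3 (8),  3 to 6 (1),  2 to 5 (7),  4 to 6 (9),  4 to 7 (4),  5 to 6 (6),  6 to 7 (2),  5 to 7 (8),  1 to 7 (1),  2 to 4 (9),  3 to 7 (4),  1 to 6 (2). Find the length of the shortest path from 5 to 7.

8

Some routes from 5 to 7:
5 - 6 - 4 - 7: 6 + 9 + 4 = 19
5 - 6 - 7: 6 + 2 = 8
5 - 7: 8
5 - 6 - 3 - 7: 6 + 1 + 4 = 11
5 - 6 - 1 - 7: 6 + 2 + 1 = 9
5 - 6 - 3 - 1 - 7: 6 + 1 + 8 + 1 = 16
Best route has total 8.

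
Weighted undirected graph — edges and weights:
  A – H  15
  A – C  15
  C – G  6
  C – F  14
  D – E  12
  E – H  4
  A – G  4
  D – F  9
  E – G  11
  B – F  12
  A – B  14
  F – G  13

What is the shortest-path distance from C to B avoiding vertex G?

26

Paths from C to B avoiding G:
C - F - D - E - H - A - B: 14 + 9 + 12 + 4 + 15 + 14 = 68
C - A - B: 15 + 14 = 29
C - F - B: 14 + 12 = 26
C - A - H - E - D - F - B: 15 + 15 + 4 + 12 + 9 + 12 = 67
Best route has total 26.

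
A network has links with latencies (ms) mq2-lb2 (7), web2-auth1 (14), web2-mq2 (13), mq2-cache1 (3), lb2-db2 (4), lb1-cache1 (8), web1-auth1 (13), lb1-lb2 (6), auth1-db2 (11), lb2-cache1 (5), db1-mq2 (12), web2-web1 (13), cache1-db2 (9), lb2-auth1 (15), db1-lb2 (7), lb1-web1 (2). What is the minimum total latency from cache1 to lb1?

8

Some routes from cache1 to lb1:
cache1 - lb2 - lb1: 5 + 6 = 11
cache1 - mq2 - db1 - lb2 - lb1: 3 + 12 + 7 + 6 = 28
cache1 - db2 - lb2 - lb1: 9 + 4 + 6 = 19
cache1 - mq2 - lb2 - lb1: 3 + 7 + 6 = 16
cache1 - lb1: 8
Shortest: 8 ms.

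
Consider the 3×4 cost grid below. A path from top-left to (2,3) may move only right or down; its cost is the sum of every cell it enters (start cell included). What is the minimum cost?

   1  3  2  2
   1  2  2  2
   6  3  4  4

12

Path [0,0]→[1,0]→[1,1]→[1,2]→[1,3]→[2,3]: 1 + 1 + 2 + 2 + 2 + 4 = 12.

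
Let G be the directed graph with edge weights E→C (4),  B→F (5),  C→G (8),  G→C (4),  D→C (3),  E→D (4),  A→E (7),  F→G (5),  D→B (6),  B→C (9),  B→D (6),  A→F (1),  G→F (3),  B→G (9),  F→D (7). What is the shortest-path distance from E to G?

A few of the E→G routes:
E-D-C-G: 4 + 3 + 8 = 15
E-D-B-G: 4 + 6 + 9 = 19
E-C-G: 4 + 8 = 12
The minimum is 12.

12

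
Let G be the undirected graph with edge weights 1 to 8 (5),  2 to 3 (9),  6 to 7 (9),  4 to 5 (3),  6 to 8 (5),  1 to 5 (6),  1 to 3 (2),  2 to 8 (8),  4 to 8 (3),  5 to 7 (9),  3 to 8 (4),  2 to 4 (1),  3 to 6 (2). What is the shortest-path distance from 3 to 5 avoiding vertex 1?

Checking several routes:
3-8-4-5: 4 + 3 + 3 = 10
3-2-4-5: 9 + 1 + 3 = 13
3-6-8-4-5: 2 + 5 + 3 + 3 = 13
Shortest: 10.

10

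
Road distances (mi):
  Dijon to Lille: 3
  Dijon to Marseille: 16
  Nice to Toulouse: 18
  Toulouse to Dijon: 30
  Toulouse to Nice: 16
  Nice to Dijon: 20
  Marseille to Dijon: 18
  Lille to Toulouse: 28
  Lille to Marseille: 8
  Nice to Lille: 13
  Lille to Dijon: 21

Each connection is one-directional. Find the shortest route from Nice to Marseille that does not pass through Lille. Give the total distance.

36

Candidate routes:
Nice→Dijon→Marseille: 20 + 16 = 36
Nice→Toulouse→Dijon→Marseille: 18 + 30 + 16 = 64
Best route has total 36 mi.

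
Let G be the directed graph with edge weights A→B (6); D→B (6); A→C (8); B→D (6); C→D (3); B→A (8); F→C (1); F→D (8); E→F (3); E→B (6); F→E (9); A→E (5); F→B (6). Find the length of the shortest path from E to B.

Paths from E to B:
E -> F -> D -> B: 3 + 8 + 6 = 17
E -> B: 6
E -> F -> B: 3 + 6 = 9
E -> F -> C -> D -> B: 3 + 1 + 3 + 6 = 13
Best route has total 6.

6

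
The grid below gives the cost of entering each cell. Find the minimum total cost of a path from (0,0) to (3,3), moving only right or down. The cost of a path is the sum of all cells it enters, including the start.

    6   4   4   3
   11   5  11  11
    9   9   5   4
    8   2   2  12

One optimal route is (0,0) (0,1) (1,1) (2,1) (3,1) (3,2) (3,3).
Its cost is 6 + 4 + 5 + 9 + 2 + 2 + 12 = 40.

40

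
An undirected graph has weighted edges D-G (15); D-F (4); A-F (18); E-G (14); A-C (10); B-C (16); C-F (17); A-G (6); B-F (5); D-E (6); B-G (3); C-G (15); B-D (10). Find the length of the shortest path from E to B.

A few of the E→B routes:
E → D → G → B: 6 + 15 + 3 = 24
E → G → D → F → B: 14 + 15 + 4 + 5 = 38
E → D → F → B: 6 + 4 + 5 = 15
E → D → F → A → G → B: 6 + 4 + 18 + 6 + 3 = 37
E → G → B: 14 + 3 = 17
E → D → B: 6 + 10 = 16
Best route has total 15.

15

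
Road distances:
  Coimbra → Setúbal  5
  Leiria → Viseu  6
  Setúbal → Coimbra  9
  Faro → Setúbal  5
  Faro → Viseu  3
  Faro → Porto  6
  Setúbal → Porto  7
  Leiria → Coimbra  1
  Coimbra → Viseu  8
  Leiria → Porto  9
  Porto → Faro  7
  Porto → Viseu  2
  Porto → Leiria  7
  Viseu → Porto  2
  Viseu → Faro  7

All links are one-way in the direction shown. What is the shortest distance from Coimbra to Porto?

10

Candidate routes:
Coimbra→Viseu→Faro→Porto: 8 + 7 + 6 = 21
Coimbra→Viseu→Faro→Setúbal→Porto: 8 + 7 + 5 + 7 = 27
Coimbra→Setúbal→Porto: 5 + 7 = 12
Coimbra→Viseu→Porto: 8 + 2 = 10
The minimum is 10.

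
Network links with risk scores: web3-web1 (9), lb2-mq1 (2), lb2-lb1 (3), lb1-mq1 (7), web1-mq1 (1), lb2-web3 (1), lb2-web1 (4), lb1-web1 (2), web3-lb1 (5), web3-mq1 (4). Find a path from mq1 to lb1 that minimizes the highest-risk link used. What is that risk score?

A few of the mq1→lb1 routes:
mq1 → web1 → lb1: max(1, 2) = 2
mq1 → lb2 → web1 → lb1: max(2, 4, 2) = 4
mq1 → lb2 → lb1: max(2, 3) = 3
mq1 → web3 → lb2 → lb1: max(4, 1, 3) = 4
mq1 → web1 → lb2 → lb1: max(1, 4, 3) = 4
mq1 → web3 → lb2 → web1 → lb1: max(4, 1, 4, 2) = 4
The minimum achievable maximum is 2.

2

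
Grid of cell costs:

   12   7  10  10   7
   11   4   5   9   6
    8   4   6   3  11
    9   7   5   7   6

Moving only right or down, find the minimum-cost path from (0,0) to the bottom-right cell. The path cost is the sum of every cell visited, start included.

49

Cheapest: r0c0 → r0c1 → r1c1 → r2c1 → r2c2 → r2c3 → r3c3 → r3c4
  12 + 7 + 4 + 4 + 6 + 3 + 7 + 6 = 49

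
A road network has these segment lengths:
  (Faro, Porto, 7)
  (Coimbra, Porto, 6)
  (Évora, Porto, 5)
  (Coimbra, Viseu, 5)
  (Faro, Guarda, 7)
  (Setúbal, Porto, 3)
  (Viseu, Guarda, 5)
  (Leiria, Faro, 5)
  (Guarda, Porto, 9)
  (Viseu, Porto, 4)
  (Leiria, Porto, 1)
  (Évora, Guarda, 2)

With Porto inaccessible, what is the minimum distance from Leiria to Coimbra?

22

Paths from Leiria to Coimbra avoiding Porto:
Leiria - Faro - Guarda - Viseu - Coimbra: 5 + 7 + 5 + 5 = 22
Best route has total 22.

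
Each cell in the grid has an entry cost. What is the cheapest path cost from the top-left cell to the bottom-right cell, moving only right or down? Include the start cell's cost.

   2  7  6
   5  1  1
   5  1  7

16

Best path: (0,0) (1,0) (1,1) (1,2) (2,2)
Cost: 2 + 5 + 1 + 1 + 7 = 16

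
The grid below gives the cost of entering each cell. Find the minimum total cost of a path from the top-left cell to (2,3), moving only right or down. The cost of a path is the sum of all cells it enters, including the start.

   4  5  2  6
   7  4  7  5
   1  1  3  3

Cheapest: (0,0)→(1,0)→(2,0)→(2,1)→(2,2)→(2,3)
  4 + 7 + 1 + 1 + 3 + 3 = 19
(Top row then right column would cost 25.)

19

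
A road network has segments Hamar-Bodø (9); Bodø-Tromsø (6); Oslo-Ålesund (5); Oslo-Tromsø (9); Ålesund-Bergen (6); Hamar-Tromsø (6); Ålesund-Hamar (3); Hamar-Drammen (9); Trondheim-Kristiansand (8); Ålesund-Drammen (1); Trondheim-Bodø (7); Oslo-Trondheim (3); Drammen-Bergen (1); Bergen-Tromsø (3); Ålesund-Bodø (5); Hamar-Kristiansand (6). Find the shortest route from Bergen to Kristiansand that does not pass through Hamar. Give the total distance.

Some routes from Bergen to Kristiansand avoiding Hamar:
Bergen - Ålesund - Bodø - Trondheim - Kristiansand: 6 + 5 + 7 + 8 = 26
Bergen - Drammen - Ålesund - Oslo - Trondheim - Kristiansand: 1 + 1 + 5 + 3 + 8 = 18
Bergen - Ålesund - Oslo - Trondheim - Kristiansand: 6 + 5 + 3 + 8 = 22
Bergen - Tromsø - Bodø - Trondheim - Kristiansand: 3 + 6 + 7 + 8 = 24
Bergen - Tromsø - Oslo - Trondheim - Kristiansand: 3 + 9 + 3 + 8 = 23
Bergen - Drammen - Ålesund - Bodø - Trondheim - Kristiansand: 1 + 1 + 5 + 7 + 8 = 22
Best route has total 18 mi.

18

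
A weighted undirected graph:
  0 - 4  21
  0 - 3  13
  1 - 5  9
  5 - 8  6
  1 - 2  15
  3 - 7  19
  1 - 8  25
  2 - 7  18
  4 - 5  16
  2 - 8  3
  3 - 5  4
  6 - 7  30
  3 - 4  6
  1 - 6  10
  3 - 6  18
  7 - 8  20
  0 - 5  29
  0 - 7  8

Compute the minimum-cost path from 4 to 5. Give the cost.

10

Some routes from 4 to 5:
4-3-5: 6 + 4 = 10
4-0-3-5: 21 + 13 + 4 = 38
4-3-0-5: 6 + 13 + 29 = 48
4-5: 16
4-3-6-1-5: 6 + 18 + 10 + 9 = 43
Best route has total 10.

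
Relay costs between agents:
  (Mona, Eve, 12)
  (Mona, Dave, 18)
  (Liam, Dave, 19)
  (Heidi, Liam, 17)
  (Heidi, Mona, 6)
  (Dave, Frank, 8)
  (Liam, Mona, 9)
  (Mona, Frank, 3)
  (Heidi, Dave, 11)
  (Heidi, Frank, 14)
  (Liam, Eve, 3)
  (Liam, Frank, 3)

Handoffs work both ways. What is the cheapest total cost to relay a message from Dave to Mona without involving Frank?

17

Some routes from Dave to Mona avoiding Frank:
Dave - Heidi - Mona: 11 + 6 = 17
Dave - Mona: 18
Dave - Liam - Mona: 19 + 9 = 28
Shortest: 17.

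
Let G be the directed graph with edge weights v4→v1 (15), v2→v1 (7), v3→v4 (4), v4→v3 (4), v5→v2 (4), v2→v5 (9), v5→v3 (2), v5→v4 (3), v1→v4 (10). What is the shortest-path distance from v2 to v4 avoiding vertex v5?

Candidate routes:
v2 - v1 - v4: 7 + 10 = 17
Shortest: 17.

17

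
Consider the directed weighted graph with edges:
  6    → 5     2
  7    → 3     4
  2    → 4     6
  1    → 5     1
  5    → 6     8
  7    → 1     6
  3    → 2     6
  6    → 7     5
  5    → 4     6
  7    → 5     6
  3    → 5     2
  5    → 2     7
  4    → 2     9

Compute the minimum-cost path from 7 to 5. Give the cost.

6

Paths from 7 to 5:
7→1→5: 6 + 1 = 7
7→3→5: 4 + 2 = 6
7→5: 6
The minimum is 6.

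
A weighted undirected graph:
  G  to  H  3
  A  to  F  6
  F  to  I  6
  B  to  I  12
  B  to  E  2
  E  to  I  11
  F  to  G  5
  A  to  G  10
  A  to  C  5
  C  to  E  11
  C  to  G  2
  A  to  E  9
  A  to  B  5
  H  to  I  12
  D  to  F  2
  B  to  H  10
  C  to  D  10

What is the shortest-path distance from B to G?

Some routes from B to G:
B - A - G: 5 + 10 = 15
B - A - C - G: 5 + 5 + 2 = 12
B - H - G: 10 + 3 = 13
B - E - A - C - G: 2 + 9 + 5 + 2 = 18
B - A - F - G: 5 + 6 + 5 = 16
B - E - C - G: 2 + 11 + 2 = 15
Best route has total 12.

12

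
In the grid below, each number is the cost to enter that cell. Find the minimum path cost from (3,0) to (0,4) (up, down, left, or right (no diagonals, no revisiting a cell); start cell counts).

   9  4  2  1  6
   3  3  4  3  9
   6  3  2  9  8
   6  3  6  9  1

27

Take [3,0] -> [3,1] -> [2,1] -> [2,2] -> [1,2] -> [0,2] -> [0,3] -> [0,4] for a total of 6 + 3 + 3 + 2 + 4 + 2 + 1 + 6 = 27.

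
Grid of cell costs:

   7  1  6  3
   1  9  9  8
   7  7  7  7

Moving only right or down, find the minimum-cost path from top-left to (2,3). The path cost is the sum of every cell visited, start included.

32

Cheapest: (0,0) (0,1) (0,2) (0,3) (1,3) (2,3)
  7 + 1 + 6 + 3 + 8 + 7 = 32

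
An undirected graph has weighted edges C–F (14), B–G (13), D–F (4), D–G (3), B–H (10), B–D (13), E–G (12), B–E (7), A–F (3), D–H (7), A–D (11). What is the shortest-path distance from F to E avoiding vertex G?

24

Paths from F to E avoiding G:
F-A-D-H-B-E: 3 + 11 + 7 + 10 + 7 = 38
F-D-B-E: 4 + 13 + 7 = 24
F-D-H-B-E: 4 + 7 + 10 + 7 = 28
F-A-D-B-E: 3 + 11 + 13 + 7 = 34
Shortest: 24.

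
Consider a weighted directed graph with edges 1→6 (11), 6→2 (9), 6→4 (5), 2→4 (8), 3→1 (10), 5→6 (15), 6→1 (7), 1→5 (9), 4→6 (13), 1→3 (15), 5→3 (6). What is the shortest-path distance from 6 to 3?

Paths from 6 to 3:
6 → 1 → 3: 7 + 15 = 22
6 → 1 → 5 → 3: 7 + 9 + 6 = 22
The minimum is 22.

22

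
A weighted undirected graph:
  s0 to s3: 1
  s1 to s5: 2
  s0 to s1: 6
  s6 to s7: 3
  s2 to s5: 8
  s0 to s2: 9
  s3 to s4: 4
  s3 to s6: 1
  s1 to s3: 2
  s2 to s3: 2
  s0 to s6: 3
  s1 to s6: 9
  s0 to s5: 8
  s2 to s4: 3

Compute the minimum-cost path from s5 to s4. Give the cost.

8

Some routes from s5 to s4:
s5 - s1 - s3 - s4: 2 + 2 + 4 = 8
s5 - s1 - s3 - s2 - s4: 2 + 2 + 2 + 3 = 9
s5 - s0 - s3 - s4: 8 + 1 + 4 = 13
s5 - s1 - s0 - s3 - s4: 2 + 6 + 1 + 4 = 13
s5 - s2 - s4: 8 + 3 = 11
Best route has total 8.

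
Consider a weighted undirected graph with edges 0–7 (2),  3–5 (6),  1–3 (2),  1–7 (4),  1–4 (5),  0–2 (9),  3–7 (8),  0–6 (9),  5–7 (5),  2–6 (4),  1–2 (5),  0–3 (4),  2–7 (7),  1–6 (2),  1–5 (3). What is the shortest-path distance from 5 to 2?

8

A few of the 5→2 routes:
5 - 1 - 6 - 2: 3 + 2 + 4 = 9
5 - 7 - 2: 5 + 7 = 12
5 - 7 - 1 - 2: 5 + 4 + 5 = 14
5 - 1 - 7 - 2: 3 + 4 + 7 = 14
5 - 1 - 2: 3 + 5 = 8
5 - 3 - 1 - 2: 6 + 2 + 5 = 13
The minimum is 8.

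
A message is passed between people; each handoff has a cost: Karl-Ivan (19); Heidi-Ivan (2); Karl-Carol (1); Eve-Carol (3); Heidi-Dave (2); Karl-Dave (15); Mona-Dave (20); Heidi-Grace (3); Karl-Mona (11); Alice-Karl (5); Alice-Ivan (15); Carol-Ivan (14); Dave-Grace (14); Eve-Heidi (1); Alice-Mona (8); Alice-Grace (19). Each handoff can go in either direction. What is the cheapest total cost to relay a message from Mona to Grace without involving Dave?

Some routes from Mona to Grace avoiding Dave:
Mona-Karl-Carol-Ivan-Heidi-Grace: 11 + 1 + 14 + 2 + 3 = 31
Mona-Karl-Carol-Eve-Heidi-Grace: 11 + 1 + 3 + 1 + 3 = 19
Mona-Alice-Karl-Carol-Eve-Heidi-Grace: 8 + 5 + 1 + 3 + 1 + 3 = 21
Mona-Alice-Grace: 8 + 19 = 27
Mona-Alice-Ivan-Heidi-Grace: 8 + 15 + 2 + 3 = 28
Shortest: 19.

19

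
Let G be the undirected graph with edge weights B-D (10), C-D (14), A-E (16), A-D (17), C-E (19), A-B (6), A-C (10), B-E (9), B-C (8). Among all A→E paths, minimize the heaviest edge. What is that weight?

Checking several routes:
A-C-B-E: max(10, 8, 9) = 10
A-C-D-B-E: max(10, 14, 10, 9) = 14
A-E: max(16) = 16
A-D-C-B-E: max(17, 14, 8, 9) = 17
A-B-E: max(6, 9) = 9
The minimum achievable maximum is 9.

9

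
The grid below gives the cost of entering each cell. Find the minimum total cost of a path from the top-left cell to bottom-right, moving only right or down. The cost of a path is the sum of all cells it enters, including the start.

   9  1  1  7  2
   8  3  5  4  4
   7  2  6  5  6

One optimal route is (0,0) (0,1) (0,2) (0,3) (0,4) (1,4) (2,4).
Its cost is 9 + 1 + 1 + 7 + 2 + 4 + 6 = 30.

30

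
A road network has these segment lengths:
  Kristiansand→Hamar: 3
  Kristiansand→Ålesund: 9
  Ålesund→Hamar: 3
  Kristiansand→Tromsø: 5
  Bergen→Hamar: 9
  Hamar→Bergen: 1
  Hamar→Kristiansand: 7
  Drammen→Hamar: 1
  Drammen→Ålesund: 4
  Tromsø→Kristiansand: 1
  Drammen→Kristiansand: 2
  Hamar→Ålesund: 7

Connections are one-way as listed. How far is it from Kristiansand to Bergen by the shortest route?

4

Paths from Kristiansand to Bergen:
Kristiansand-Hamar-Bergen: 3 + 1 = 4
Kristiansand-Ålesund-Hamar-Bergen: 9 + 3 + 1 = 13
Shortest: 4.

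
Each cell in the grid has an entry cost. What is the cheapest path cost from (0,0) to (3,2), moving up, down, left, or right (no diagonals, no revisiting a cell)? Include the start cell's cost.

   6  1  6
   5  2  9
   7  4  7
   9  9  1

21

Take (0,0) -> (0,1) -> (1,1) -> (2,1) -> (2,2) -> (3,2) for a total of 6 + 1 + 2 + 4 + 7 + 1 = 21.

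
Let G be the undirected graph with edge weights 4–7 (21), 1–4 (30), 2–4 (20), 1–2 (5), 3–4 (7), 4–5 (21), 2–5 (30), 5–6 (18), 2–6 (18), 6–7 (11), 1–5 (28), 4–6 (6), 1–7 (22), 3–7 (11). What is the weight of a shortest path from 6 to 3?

13

Checking several routes:
6-7-3: 11 + 11 = 22
6-7-4-3: 11 + 21 + 7 = 39
6-4-7-3: 6 + 21 + 11 = 38
6-4-3: 6 + 7 = 13
Shortest: 13.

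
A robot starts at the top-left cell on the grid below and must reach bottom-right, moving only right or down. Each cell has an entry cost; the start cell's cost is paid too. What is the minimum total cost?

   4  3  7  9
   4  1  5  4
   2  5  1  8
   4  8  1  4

Best path: (0,0) (0,1) (1,1) (1,2) (2,2) (3,2) (3,3)
Cost: 4 + 3 + 1 + 5 + 1 + 1 + 4 = 19

19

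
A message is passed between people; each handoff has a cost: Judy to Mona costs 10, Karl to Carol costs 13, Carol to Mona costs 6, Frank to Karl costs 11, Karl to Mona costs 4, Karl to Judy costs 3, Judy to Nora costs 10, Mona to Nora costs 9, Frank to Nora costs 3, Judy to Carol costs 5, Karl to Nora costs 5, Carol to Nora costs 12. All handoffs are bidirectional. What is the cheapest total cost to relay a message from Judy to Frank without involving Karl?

Routes from Judy to Frank avoiding Karl:
Judy -> Nora -> Frank: 10 + 3 = 13
Judy -> Mona -> Nora -> Frank: 10 + 9 + 3 = 22
Judy -> Carol -> Nora -> Frank: 5 + 12 + 3 = 20
Judy -> Mona -> Carol -> Nora -> Frank: 10 + 6 + 12 + 3 = 31
Judy -> Carol -> Mona -> Nora -> Frank: 5 + 6 + 9 + 3 = 23
Shortest: 13.

13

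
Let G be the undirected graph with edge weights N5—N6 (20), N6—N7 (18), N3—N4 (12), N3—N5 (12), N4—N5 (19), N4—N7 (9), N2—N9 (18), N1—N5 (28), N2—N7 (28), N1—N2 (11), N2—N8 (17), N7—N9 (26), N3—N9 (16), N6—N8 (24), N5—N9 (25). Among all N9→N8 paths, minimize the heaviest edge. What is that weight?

18

Comparing a few candidate routes:
N9 → N3 → N5 → N6 → N8: max(16, 12, 20, 24) = 24
N9 → N3 → N4 → N7 → N6 → N8: max(16, 12, 9, 18, 24) = 24
N9 → N3 → N5 → N4 → N7 → N6 → N8: max(16, 12, 19, 9, 18, 24) = 24
N9 → N3 → N4 → N5 → N6 → N8: max(16, 12, 19, 20, 24) = 24
N9 → N2 → N8: max(18, 17) = 18
The minimum achievable maximum is 18.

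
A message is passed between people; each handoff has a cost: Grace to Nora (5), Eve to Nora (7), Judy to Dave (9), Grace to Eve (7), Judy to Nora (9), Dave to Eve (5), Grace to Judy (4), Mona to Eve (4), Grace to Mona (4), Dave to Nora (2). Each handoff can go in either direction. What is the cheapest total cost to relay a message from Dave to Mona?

Comparing a few candidate routes:
Dave -> Nora -> Grace -> Mona: 2 + 5 + 4 = 11
Dave -> Eve -> Mona: 5 + 4 = 9
Dave -> Nora -> Eve -> Mona: 2 + 7 + 4 = 13
Best route has total 9.

9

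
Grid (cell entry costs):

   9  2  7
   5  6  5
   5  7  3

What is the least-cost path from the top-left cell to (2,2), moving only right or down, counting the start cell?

Best path: r0c0→r0c1→r1c1→r1c2→r2c2
Cost: 9 + 2 + 6 + 5 + 3 = 25
For comparison, the top-then-right route costs 26.

25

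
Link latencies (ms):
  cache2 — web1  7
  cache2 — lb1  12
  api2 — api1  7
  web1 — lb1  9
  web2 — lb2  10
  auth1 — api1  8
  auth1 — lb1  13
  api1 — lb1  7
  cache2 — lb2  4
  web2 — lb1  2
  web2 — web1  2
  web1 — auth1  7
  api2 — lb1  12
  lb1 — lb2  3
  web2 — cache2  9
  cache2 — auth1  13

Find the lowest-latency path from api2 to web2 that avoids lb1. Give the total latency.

24

Paths from api2 to web2 avoiding lb1:
api2-api1-auth1-cache2-web1-web2: 7 + 8 + 13 + 7 + 2 = 37
api2-api1-auth1-web1-cache2-lb2-web2: 7 + 8 + 7 + 7 + 4 + 10 = 43
api2-api1-auth1-cache2-web2: 7 + 8 + 13 + 9 = 37
api2-api1-auth1-cache2-lb2-web2: 7 + 8 + 13 + 4 + 10 = 42
api2-api1-auth1-web1-cache2-web2: 7 + 8 + 7 + 7 + 9 = 38
api2-api1-auth1-web1-web2: 7 + 8 + 7 + 2 = 24
The minimum is 24 ms.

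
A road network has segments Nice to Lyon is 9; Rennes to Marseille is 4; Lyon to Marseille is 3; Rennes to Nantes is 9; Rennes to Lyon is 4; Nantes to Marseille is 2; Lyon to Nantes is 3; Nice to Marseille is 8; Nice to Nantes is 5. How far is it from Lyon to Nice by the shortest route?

Some routes from Lyon to Nice:
Lyon-Marseille-Nice: 3 + 8 = 11
Lyon-Nantes-Nice: 3 + 5 = 8
Lyon-Marseille-Nantes-Nice: 3 + 2 + 5 = 10
Lyon-Nice: 9
Shortest: 8.

8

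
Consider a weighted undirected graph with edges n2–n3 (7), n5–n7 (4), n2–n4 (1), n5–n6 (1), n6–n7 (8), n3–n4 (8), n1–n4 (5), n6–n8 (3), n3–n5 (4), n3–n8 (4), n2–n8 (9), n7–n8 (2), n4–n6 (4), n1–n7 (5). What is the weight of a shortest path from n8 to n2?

8

Comparing a few candidate routes:
n8 -> n3 -> n2: 4 + 7 = 11
n8 -> n2: 9
n8 -> n6 -> n4 -> n2: 3 + 4 + 1 = 8
n8 -> n7 -> n1 -> n4 -> n2: 2 + 5 + 5 + 1 = 13
n8 -> n7 -> n5 -> n6 -> n4 -> n2: 2 + 4 + 1 + 4 + 1 = 12
Best route has total 8.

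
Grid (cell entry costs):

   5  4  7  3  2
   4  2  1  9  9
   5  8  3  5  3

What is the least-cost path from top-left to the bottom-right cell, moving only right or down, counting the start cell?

Take [0,0] -> [0,1] -> [1,1] -> [1,2] -> [2,2] -> [2,3] -> [2,4] for a total of 5 + 4 + 2 + 1 + 3 + 5 + 3 = 23.
For comparison, the top-then-right route costs 33.

23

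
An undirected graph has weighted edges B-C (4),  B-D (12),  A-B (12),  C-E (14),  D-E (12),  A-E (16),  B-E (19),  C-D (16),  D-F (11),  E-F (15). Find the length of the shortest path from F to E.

15

A few of the F→E routes:
F→D→B→C→E: 11 + 12 + 4 + 14 = 41
F→D→B→E: 11 + 12 + 19 = 42
F→E: 15
F→D→C→E: 11 + 16 + 14 = 41
F→D→E: 11 + 12 = 23
Shortest: 15.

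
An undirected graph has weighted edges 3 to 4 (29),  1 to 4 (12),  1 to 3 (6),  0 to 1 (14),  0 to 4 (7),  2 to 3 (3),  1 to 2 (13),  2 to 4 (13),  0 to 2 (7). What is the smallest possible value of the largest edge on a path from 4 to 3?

Checking several routes:
4-0-2-1-3: max(7, 7, 13, 6) = 13
4-2-3: max(13, 3) = 13
4-2-1-3: max(13, 13, 6) = 13
4-1-3: max(12, 6) = 12
4-0-2-3: max(7, 7, 3) = 7
Best route has worst link 7.

7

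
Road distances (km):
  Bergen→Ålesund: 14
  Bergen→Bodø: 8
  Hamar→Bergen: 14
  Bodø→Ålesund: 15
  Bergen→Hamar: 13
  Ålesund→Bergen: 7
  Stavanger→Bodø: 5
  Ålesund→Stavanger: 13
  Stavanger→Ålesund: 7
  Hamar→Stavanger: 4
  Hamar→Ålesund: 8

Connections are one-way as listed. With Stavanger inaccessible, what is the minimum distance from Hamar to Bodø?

22

Paths from Hamar to Bodø avoiding Stavanger:
Hamar - Ålesund - Bergen - Bodø: 8 + 7 + 8 = 23
Hamar - Bergen - Bodø: 14 + 8 = 22
Best route has total 22 km.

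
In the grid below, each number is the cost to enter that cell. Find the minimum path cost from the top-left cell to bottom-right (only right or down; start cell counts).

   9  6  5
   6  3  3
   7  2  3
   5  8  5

Best path: [0,0] -> [0,1] -> [1,1] -> [2,1] -> [2,2] -> [3,2]
Cost: 9 + 6 + 3 + 2 + 3 + 5 = 28
(Top row then right column would cost 31.)

28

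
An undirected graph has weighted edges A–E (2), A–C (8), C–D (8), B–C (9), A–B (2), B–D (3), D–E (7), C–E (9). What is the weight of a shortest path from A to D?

Checking several routes:
A - C - D: 8 + 8 = 16
A - B - D: 2 + 3 = 5
A - E - C - D: 2 + 9 + 8 = 19
A - B - C - D: 2 + 9 + 8 = 19
A - E - D: 2 + 7 = 9
Shortest: 5.

5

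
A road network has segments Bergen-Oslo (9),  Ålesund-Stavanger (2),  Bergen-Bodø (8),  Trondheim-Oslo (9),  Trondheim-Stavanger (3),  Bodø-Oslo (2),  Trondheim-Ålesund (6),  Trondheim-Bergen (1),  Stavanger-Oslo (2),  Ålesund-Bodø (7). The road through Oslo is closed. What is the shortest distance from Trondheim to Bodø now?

Candidate routes:
Trondheim-Stavanger-Ålesund-Bodø: 3 + 2 + 7 = 12
Trondheim-Bergen-Bodø: 1 + 8 = 9
Trondheim-Ålesund-Bodø: 6 + 7 = 13
Best route has total 9 mi.

9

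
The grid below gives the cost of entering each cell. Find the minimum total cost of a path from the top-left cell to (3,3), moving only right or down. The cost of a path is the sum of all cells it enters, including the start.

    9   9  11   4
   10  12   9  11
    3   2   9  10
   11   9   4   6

Best path: (0,0) (1,0) (2,0) (2,1) (2,2) (3,2) (3,3)
Cost: 9 + 10 + 3 + 2 + 9 + 4 + 6 = 43

43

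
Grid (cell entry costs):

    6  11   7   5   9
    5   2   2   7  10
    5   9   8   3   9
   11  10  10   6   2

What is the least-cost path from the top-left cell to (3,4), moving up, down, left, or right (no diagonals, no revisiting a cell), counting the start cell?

33

Best path: r0c0 r1c0 r1c1 r1c2 r1c3 r2c3 r3c3 r3c4
Cost: 6 + 5 + 2 + 2 + 7 + 3 + 6 + 2 = 33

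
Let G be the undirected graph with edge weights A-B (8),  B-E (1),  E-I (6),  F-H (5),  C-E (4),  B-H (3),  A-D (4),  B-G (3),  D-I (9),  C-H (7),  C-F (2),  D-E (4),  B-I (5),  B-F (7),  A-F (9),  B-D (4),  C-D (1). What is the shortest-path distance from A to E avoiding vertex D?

Comparing a few candidate routes:
A→F→C→E: 9 + 2 + 4 = 15
A→B→E: 8 + 1 = 9
A→F→H→B→E: 9 + 5 + 3 + 1 = 18
A→F→B→E: 9 + 7 + 1 = 17
Best route has total 9.

9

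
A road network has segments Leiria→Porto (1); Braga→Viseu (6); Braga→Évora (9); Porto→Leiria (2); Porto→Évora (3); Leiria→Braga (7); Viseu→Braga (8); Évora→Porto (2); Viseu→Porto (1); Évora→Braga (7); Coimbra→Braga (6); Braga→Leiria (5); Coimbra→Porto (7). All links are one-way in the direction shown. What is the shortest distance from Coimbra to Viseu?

12

Routes from Coimbra to Viseu:
Coimbra-Braga-Viseu: 6 + 6 = 12
Coimbra-Porto-Leiria-Braga-Viseu: 7 + 2 + 7 + 6 = 22
Coimbra-Porto-Évora-Braga-Viseu: 7 + 3 + 7 + 6 = 23
The minimum is 12 mi.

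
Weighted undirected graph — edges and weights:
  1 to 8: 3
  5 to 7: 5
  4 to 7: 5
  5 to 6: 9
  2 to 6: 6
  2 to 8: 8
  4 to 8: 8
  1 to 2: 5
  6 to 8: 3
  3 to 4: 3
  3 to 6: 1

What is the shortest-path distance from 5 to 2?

15

Comparing a few candidate routes:
5 - 6 - 2: 9 + 6 = 15
5 - 7 - 4 - 3 - 6 - 2: 5 + 5 + 3 + 1 + 6 = 20
5 - 6 - 8 - 1 - 2: 9 + 3 + 3 + 5 = 20
5 - 6 - 8 - 2: 9 + 3 + 8 = 20
Best route has total 15.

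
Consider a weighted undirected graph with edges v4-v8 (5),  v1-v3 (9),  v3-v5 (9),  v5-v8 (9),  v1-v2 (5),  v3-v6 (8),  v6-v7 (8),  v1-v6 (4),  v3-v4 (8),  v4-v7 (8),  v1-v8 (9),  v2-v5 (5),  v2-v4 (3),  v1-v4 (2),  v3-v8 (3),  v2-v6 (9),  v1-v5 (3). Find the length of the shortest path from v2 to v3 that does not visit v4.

Comparing a few candidate routes:
v2-v1-v8-v3: 5 + 9 + 3 = 17
v2-v1-v5-v3: 5 + 3 + 9 = 17
v2-v5-v3: 5 + 9 = 14
v2-v1-v3: 5 + 9 = 14
v2-v1-v6-v3: 5 + 4 + 8 = 17
Best route has total 14.

14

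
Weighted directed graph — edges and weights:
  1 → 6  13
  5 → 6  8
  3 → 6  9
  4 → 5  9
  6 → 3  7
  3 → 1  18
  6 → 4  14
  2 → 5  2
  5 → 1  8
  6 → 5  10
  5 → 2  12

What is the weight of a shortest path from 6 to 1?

18

Candidate routes:
6 → 5 → 1: 10 + 8 = 18
6 → 4 → 5 → 1: 14 + 9 + 8 = 31
6 → 3 → 1: 7 + 18 = 25
The minimum is 18.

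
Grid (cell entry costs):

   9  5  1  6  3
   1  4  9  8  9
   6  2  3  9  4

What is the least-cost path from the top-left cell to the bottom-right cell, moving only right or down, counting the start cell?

32

One optimal route is r0c0 r1c0 r1c1 r2c1 r2c2 r2c3 r2c4.
Its cost is 9 + 1 + 4 + 2 + 3 + 9 + 4 = 32.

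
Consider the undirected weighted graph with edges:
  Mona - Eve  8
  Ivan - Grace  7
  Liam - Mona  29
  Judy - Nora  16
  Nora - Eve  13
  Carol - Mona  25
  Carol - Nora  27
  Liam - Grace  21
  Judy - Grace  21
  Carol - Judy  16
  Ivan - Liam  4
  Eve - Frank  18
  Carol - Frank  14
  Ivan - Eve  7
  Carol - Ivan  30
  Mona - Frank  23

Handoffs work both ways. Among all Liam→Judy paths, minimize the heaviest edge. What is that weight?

A few of the Liam→Judy routes:
Liam - Ivan - Eve - Frank - Carol - Judy: max(4, 7, 18, 14, 16) = 18
Liam - Grace - Ivan - Eve - Nora - Judy: max(21, 7, 7, 13, 16) = 21
Liam - Grace - Ivan - Eve - Frank - Carol - Judy: max(21, 7, 7, 18, 14, 16) = 21
Liam - Ivan - Eve - Nora - Judy: max(4, 7, 13, 16) = 16
Best route has worst link 16.

16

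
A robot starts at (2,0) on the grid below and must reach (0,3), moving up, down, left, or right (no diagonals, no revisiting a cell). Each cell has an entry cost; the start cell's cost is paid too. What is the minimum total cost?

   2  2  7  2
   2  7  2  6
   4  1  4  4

Take (2,0) -> (1,0) -> (0,0) -> (0,1) -> (0,2) -> (0,3) for a total of 4 + 2 + 2 + 2 + 7 + 2 = 19.

19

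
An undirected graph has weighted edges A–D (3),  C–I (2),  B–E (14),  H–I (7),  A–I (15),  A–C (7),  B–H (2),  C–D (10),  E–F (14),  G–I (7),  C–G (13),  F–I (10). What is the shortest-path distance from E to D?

35

Some routes from E to D:
E-F-I-C-A-D: 14 + 10 + 2 + 7 + 3 = 36
E-B-H-I-C-D: 14 + 2 + 7 + 2 + 10 = 35
E-B-H-I-C-A-D: 14 + 2 + 7 + 2 + 7 + 3 = 35
The minimum is 35.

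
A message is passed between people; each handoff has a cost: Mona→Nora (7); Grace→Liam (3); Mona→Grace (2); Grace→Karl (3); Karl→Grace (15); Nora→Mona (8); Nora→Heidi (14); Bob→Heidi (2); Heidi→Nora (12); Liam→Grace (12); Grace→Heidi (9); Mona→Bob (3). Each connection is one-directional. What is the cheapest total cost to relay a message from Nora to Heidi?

13

Paths from Nora to Heidi:
Nora-Mona-Bob-Heidi: 8 + 3 + 2 = 13
Nora-Mona-Grace-Heidi: 8 + 2 + 9 = 19
Nora-Heidi: 14
Shortest: 13.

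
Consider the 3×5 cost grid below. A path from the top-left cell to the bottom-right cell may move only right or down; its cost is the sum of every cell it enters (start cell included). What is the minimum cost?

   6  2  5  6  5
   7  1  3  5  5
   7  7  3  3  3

21

Cheapest: [0,0] -> [0,1] -> [1,1] -> [1,2] -> [2,2] -> [2,3] -> [2,4]
  6 + 2 + 1 + 3 + 3 + 3 + 3 = 21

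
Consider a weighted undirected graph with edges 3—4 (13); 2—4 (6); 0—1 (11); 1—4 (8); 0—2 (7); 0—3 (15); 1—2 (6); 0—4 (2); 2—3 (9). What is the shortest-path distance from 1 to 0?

Comparing a few candidate routes:
1 → 2 → 3 → 0: 6 + 9 + 15 = 30
1 → 0: 11
1 → 4 → 0: 8 + 2 = 10
1 → 4 → 2 → 0: 8 + 6 + 7 = 21
1 → 2 → 4 → 0: 6 + 6 + 2 = 14
1 → 2 → 0: 6 + 7 = 13
The minimum is 10.

10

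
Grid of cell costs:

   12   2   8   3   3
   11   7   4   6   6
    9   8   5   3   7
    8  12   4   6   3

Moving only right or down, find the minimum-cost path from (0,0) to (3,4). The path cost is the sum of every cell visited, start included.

One optimal route is r0c0→r0c1→r1c1→r1c2→r2c2→r2c3→r3c3→r3c4.
Its cost is 12 + 2 + 7 + 4 + 5 + 3 + 6 + 3 = 42.
(Top row then right column would cost 44.)

42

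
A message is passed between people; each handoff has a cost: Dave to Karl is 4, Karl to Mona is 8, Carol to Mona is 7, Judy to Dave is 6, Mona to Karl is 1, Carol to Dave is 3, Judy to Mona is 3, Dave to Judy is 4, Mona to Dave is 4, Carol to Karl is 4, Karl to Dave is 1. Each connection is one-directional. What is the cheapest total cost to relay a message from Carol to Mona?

Candidate routes:
Carol - Dave - Judy - Mona: 3 + 4 + 3 = 10
Carol - Dave - Karl - Mona: 3 + 4 + 8 = 15
Carol - Karl - Dave - Judy - Mona: 4 + 1 + 4 + 3 = 12
Carol - Mona: 7
Carol - Karl - Mona: 4 + 8 = 12
Best route has total 7.

7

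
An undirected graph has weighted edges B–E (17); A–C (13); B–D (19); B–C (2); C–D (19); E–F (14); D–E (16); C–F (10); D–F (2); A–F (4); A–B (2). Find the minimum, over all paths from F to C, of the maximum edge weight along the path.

4

Checking several routes:
F→A→B→C: max(4, 2, 2) = 4
F→D→E→B→C: max(2, 16, 17, 2) = 17
F→A→C: max(4, 13) = 13
F→C: max(10) = 10
F→D→E→B→A→C: max(2, 16, 17, 2, 13) = 17
F→E→B→C: max(14, 17, 2) = 17
Best route has worst link 4.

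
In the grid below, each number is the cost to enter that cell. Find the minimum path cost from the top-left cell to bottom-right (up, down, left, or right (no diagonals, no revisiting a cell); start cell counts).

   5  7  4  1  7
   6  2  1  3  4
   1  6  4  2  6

Path [0,0] -> [1,0] -> [1,1] -> [1,2] -> [1,3] -> [2,3] -> [2,4]: 5 + 6 + 2 + 1 + 3 + 2 + 6 = 25.

25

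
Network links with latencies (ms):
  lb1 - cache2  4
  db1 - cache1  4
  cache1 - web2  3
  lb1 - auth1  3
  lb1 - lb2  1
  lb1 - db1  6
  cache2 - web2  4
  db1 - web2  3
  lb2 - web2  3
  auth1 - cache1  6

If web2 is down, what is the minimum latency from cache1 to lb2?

Candidate routes:
cache1 -> auth1 -> lb1 -> lb2: 6 + 3 + 1 = 10
cache1 -> db1 -> lb1 -> lb2: 4 + 6 + 1 = 11
Best route has total 10 ms.

10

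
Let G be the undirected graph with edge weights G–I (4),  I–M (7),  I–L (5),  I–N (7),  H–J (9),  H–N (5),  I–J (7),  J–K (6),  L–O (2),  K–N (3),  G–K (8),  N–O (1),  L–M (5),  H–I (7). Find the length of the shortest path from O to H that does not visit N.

Checking several routes:
O → L → M → I → J → H: 2 + 5 + 7 + 7 + 9 = 30
O → L → M → I → H: 2 + 5 + 7 + 7 = 21
O → L → I → J → H: 2 + 5 + 7 + 9 = 23
O → L → I → H: 2 + 5 + 7 = 14
O → L → I → G → K → J → H: 2 + 5 + 4 + 8 + 6 + 9 = 34
Shortest: 14.

14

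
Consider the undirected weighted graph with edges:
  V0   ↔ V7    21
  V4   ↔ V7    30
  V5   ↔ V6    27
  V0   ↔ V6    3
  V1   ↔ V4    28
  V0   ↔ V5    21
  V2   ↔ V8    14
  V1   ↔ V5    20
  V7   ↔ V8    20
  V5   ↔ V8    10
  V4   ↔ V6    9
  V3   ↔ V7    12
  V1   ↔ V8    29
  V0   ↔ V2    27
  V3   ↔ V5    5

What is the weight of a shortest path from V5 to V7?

Comparing a few candidate routes:
V5-V6-V4-V7: 27 + 9 + 30 = 66
V5-V6-V0-V7: 27 + 3 + 21 = 51
V5-V0-V7: 21 + 21 = 42
V5-V0-V6-V4-V7: 21 + 3 + 9 + 30 = 63
V5-V3-V7: 5 + 12 = 17
V5-V8-V7: 10 + 20 = 30
Shortest: 17.

17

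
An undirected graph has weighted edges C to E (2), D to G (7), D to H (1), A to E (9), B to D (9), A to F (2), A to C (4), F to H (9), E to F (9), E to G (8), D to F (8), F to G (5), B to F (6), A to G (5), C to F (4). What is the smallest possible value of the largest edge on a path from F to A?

Comparing a few candidate routes:
F-A: max(2) = 2
F-C-A: max(4, 4) = 4
F-G-A: max(5, 5) = 5
F-D-G-A: max(8, 7, 5) = 8
The minimum achievable maximum is 2.

2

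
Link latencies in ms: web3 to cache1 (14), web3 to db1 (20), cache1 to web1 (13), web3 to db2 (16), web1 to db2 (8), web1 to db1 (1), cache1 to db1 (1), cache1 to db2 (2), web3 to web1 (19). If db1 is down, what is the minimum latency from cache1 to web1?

10

Paths from cache1 to web1 avoiding db1:
cache1-db2-web1: 2 + 8 = 10
cache1-db2-web3-web1: 2 + 16 + 19 = 37
cache1-web3-web1: 14 + 19 = 33
cache1-web3-db2-web1: 14 + 16 + 8 = 38
cache1-web1: 13
Shortest: 10 ms.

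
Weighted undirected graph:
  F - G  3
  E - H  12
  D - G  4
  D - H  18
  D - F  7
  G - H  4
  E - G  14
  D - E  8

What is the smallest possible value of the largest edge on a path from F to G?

3

Some routes from F to G:
F→D→E→G: max(7, 8, 14) = 14
F→D→G: max(7, 4) = 7
F→G: max(3) = 3
F→D→H→E→G: max(7, 18, 12, 14) = 18
F→D→E→H→G: max(7, 8, 12, 4) = 12
The minimum achievable maximum is 3.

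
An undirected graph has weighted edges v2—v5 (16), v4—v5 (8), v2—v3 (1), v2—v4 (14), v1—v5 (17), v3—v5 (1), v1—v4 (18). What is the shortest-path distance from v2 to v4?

10

Comparing a few candidate routes:
v2-v3-v5-v4: 1 + 1 + 8 = 10
v2-v5-v4: 16 + 8 = 24
v2-v4: 14
v2-v3-v5-v1-v4: 1 + 1 + 17 + 18 = 37
Best route has total 10.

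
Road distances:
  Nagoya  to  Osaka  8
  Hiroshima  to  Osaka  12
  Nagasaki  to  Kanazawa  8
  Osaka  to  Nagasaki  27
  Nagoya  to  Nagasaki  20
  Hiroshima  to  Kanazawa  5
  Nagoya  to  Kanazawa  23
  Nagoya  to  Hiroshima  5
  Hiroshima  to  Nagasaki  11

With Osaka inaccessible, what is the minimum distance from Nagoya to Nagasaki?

Comparing a few candidate routes:
Nagoya-Nagasaki: 20
Nagoya-Kanazawa-Nagasaki: 23 + 8 = 31
Nagoya-Hiroshima-Kanazawa-Nagasaki: 5 + 5 + 8 = 18
Nagoya-Hiroshima-Nagasaki: 5 + 11 = 16
Shortest: 16.

16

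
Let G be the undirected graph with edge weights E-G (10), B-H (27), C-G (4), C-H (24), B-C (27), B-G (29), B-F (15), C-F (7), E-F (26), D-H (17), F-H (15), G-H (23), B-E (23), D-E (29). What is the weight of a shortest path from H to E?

33

Some routes from H to E:
H-G-E: 23 + 10 = 33
H-C-G-E: 24 + 4 + 10 = 38
H-F-C-G-E: 15 + 7 + 4 + 10 = 36
Best route has total 33.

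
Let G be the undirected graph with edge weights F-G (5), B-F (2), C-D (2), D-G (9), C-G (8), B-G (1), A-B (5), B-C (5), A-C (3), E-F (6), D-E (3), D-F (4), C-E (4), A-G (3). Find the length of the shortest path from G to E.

9

Some routes from G to E:
G - B - F - D - E: 1 + 2 + 4 + 3 = 10
G - B - C - E: 1 + 5 + 4 = 10
G - B - F - E: 1 + 2 + 6 = 9
Best route has total 9.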